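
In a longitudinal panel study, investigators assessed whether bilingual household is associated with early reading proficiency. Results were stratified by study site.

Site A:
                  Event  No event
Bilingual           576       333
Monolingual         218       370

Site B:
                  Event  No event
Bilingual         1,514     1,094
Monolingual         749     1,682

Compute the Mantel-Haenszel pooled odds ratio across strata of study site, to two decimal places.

OR_MH = Σ(aᵢdᵢ/nᵢ) / Σ(bᵢcᵢ/nᵢ), where nᵢ is the stratum total.
Stratum 1 (Site A): n = 1497; a·d/n = 576·370/1497 = 142.3647; b·c/n = 333·218/1497 = 48.4930
Stratum 2 (Site B): n = 5039; a·d/n = 1514·1682/5039 = 505.3677; b·c/n = 1094·749/5039 = 162.6128
OR_MH = (142.3647 + 505.3677) / (48.4930 + 162.6128) = 647.7325 / 211.1058 = 3.06828

3.07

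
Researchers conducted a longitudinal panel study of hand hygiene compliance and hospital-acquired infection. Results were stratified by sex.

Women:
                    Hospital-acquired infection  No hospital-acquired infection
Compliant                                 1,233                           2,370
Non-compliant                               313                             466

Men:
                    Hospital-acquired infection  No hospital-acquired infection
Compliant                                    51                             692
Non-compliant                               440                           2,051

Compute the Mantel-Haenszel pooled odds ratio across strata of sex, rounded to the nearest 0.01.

0.62

OR_MH = Σ(aᵢdᵢ/nᵢ) / Σ(bᵢcᵢ/nᵢ), where nᵢ is the stratum total.
Stratum 1 (Women): n = 4382; a·d/n = 1233·466/4382 = 131.1223; b·c/n = 2370·313/4382 = 169.2857
Stratum 2 (Men): n = 3234; a·d/n = 51·2051/3234 = 32.3442; b·c/n = 692·440/3234 = 94.1497
OR_MH = (131.1223 + 32.3442) / (169.2857 + 94.1497) = 163.4665 / 263.4354 = 0.62052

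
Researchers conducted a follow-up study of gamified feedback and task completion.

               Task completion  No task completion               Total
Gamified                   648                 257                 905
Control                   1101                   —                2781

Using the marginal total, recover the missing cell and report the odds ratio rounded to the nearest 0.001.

3.847

The missing cell is in the unexposed row: 2781 − 1101 = 1680.
So a = 648, b = 257, c = 1101, d = 1680.
OR = (a·d)/(b·c) = (648 × 1680) / (257 × 1101) = 1088640 / 282957 = 3.84737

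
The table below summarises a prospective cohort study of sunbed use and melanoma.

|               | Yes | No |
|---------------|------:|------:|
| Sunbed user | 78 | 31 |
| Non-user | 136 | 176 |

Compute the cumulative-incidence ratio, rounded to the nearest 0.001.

1.642

Cells: a = 78, b = 31, c = 136, d = 176.
Risk in exposed = 78/109 = 0.71560; risk in unexposed = 136/312 = 0.43590.
RR = 0.71560 / 0.43590 = 1.64166
The risk among the exposed is 1.64 times that among the unexposed.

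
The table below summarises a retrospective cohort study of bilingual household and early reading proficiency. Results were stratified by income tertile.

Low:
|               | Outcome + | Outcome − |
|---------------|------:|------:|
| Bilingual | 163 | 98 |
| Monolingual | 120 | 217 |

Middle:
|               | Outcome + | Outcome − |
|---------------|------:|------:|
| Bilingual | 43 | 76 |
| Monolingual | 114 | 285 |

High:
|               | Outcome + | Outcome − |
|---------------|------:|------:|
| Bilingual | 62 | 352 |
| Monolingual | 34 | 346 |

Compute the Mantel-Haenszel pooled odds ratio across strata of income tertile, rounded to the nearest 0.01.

2.13

OR_MH = Σ(aᵢdᵢ/nᵢ) / Σ(bᵢcᵢ/nᵢ), where nᵢ is the stratum total.
Stratum 1 (Low): n = 598; a·d/n = 163·217/598 = 59.1488; b·c/n = 98·120/598 = 19.6656
Stratum 2 (Middle): n = 518; a·d/n = 43·285/518 = 23.6583; b·c/n = 76·114/518 = 16.7259
Stratum 3 (High): n = 794; a·d/n = 62·346/794 = 27.0176; b·c/n = 352·34/794 = 15.0730
OR_MH = (59.1488 + 23.6583 + 27.0176) / (19.6656 + 16.7259 + 15.0730) = 109.8248 / 51.4645 = 2.13399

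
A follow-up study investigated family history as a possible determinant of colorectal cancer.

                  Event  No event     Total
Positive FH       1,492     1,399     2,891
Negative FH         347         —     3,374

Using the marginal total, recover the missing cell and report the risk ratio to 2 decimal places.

5.02

The missing cell is in the unexposed row: 3374 − 347 = 3027.
So a = 1492, b = 1399, c = 347, d = 3027.
RR = [a/(a+b)] / [c/(c+d)] = (1492/2891) / (347/3374) = 0.51608/0.10285 = 5.01807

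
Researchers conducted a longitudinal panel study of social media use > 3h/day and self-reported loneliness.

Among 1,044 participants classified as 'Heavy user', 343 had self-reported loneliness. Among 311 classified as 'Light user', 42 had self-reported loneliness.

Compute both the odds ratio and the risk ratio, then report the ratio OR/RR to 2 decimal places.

1.29

From the description: a = 343, b = 701, c = 42, d = 269.
OR = (343·269)/(701·42) = 92267/29442 = 3.13386
Risk in exposed = 343/1044 = 0.32854; risk in unexposed = 42/311 = 0.13505; RR = 2.43279
OR/RR = 3.13386 / 2.43279 = 1.28817
The outcome is not rare, so the OR lies further from 1 than the RR.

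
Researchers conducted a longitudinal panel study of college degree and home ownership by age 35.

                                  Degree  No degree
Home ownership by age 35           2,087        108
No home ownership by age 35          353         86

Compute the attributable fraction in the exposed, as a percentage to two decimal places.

Reading the table with exposure as columns: a = 2087 (Degree, case), b = 353 (Degree, non-case), c = 108 (No degree, case), d = 86.
Risk in exposed = 2087/2440 = 0.85533; risk in unexposed = 108/194 = 0.55670.
RR = 0.85533/0.55670 = 1.53642
AR% = (RR − 1)/RR × 100 = (1.53642 − 1)/1.53642 × 100 = 34.9137%

34.91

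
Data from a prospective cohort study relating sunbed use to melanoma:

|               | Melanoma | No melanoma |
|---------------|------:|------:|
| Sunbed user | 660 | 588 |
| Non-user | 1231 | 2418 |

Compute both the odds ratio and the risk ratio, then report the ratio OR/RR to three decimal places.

Cells: a = 660, b = 588, c = 1231, d = 2418.
OR = (660·2418)/(588·1231) = 1595880/723828 = 2.20478
Risk in exposed = 660/1248 = 0.52885; risk in unexposed = 1231/3649 = 0.33735; RR = 1.56764
OR/RR = 2.20478 / 1.56764 = 1.40644
The outcome is not rare, so the OR lies further from 1 than the RR.

1.406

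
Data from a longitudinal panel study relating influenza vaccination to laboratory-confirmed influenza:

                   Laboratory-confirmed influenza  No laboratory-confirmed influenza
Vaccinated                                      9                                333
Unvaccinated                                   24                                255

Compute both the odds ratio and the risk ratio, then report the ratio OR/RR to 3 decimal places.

Cells: a = 9, b = 333, c = 24, d = 255.
OR = (9·255)/(333·24) = 2295/7992 = 0.28716
Risk in exposed = 9/342 = 0.02632; risk in unexposed = 24/279 = 0.08602; RR = 0.30592
OR/RR = 0.28716 / 0.30592 = 0.93868
The outcome is rare in both groups, so OR ≈ RR (ratio near 1).

0.939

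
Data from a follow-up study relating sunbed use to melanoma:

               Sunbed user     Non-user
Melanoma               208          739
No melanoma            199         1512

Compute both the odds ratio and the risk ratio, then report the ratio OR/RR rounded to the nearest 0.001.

Reading the table with exposure as columns: a = 208 (Sunbed user, case), b = 199 (Sunbed user, non-case), c = 739 (Non-user, case), d = 1512.
OR = (208·1512)/(199·739) = 314496/147061 = 2.13854
Risk in exposed = 208/407 = 0.51106; risk in unexposed = 739/2251 = 0.32830; RR = 1.55668
OR/RR = 2.13854 / 1.55668 = 1.37378
The outcome is not rare, so the OR lies further from 1 than the RR.

1.374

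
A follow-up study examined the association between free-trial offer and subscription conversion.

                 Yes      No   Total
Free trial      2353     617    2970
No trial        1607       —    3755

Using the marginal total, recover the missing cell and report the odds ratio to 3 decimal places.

The missing cell is in the unexposed row: 3755 − 1607 = 2148.
So a = 2353, b = 617, c = 1607, d = 2148.
OR = (a·d)/(b·c) = (2353 × 2148) / (617 × 1607) = 5054244 / 991519 = 5.09748

5.097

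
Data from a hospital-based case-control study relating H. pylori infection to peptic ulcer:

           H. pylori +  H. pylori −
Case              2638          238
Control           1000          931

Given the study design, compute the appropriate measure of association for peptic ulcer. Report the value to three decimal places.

10.319

Reading the table with exposure as columns: a = 2638 (H. pylori +, case), b = 1000 (H. pylori +, non-case), c = 238 (H. pylori −, case), d = 931.
This is a hospital-based case-control study: participants were sampled on outcome status, so risks in the source population cannot be estimated directly — relative risk is not valid here. The odds ratio is the appropriate measure.
OR = (a·d)/(b·c) = (2638 × 931) / (1000 × 238) = 2455978 / 238000 = 10.31924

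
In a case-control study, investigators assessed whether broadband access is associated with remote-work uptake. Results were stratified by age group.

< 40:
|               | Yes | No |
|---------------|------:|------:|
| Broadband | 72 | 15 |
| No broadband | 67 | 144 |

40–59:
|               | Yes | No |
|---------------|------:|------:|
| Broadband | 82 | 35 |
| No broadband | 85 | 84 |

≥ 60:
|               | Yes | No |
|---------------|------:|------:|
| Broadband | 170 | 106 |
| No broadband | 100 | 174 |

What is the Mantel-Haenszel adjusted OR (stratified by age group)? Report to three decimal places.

OR_MH = Σ(aᵢdᵢ/nᵢ) / Σ(bᵢcᵢ/nᵢ), where nᵢ is the stratum total.
Stratum 1 (< 40): n = 298; a·d/n = 72·144/298 = 34.7919; b·c/n = 15·67/298 = 3.3725
Stratum 2 (40–59): n = 286; a·d/n = 82·84/286 = 24.0839; b·c/n = 35·85/286 = 10.4021
Stratum 3 (≥ 60): n = 550; a·d/n = 170·174/550 = 53.7818; b·c/n = 106·100/550 = 19.2727
OR_MH = (34.7919 + 24.0839 + 53.7818) / (3.3725 + 10.4021 + 19.2727) = 112.6577 / 33.0473 = 3.40898

3.409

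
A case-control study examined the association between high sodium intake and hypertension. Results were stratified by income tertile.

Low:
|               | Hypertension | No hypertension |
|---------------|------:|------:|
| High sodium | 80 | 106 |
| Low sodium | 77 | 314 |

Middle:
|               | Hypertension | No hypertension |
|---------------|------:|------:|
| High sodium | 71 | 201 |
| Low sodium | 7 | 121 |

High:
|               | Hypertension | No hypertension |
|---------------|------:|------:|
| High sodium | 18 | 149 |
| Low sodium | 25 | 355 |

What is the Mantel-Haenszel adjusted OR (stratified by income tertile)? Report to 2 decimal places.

3.13

OR_MH = Σ(aᵢdᵢ/nᵢ) / Σ(bᵢcᵢ/nᵢ), where nᵢ is the stratum total.
Stratum 1 (Low): n = 577; a·d/n = 80·314/577 = 43.5355; b·c/n = 106·77/577 = 14.1456
Stratum 2 (Middle): n = 400; a·d/n = 71·121/400 = 21.4775; b·c/n = 201·7/400 = 3.5175
Stratum 3 (High): n = 547; a·d/n = 18·355/547 = 11.6819; b·c/n = 149·25/547 = 6.8099
OR_MH = (43.5355 + 21.4775 + 11.6819) / (14.1456 + 3.5175 + 6.8099) = 76.6949 / 24.4730 = 3.13387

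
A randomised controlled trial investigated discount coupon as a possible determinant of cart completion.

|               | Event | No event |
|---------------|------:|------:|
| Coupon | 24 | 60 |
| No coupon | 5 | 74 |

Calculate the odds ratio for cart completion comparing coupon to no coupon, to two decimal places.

Cells: a = 24, b = 60, c = 5, d = 74.
OR = (a·d)/(b·c) = (24 × 74) / (60 × 5) = 1776 / 300 = 5.92000
The odds of cart completion are about 5.92 times as high in the coupon group.

5.92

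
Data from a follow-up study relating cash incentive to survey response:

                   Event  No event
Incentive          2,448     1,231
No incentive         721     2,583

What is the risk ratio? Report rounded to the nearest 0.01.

Cells: a = 2448, b = 1231, c = 721, d = 2583.
Risk in exposed = 2448/3679 = 0.66540; risk in unexposed = 721/3304 = 0.21822.
RR = 0.66540 / 0.21822 = 3.04920
The risk among the exposed is 3.05 times that among the unexposed.

3.05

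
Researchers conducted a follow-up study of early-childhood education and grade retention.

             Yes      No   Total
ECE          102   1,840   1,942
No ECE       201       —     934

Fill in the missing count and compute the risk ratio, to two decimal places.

The missing cell is in the unexposed row: 934 − 201 = 733.
So a = 102, b = 1840, c = 201, d = 733.
RR = [a/(a+b)] / [c/(c+d)] = (102/1942) / (201/934) = 0.05252/0.21520 = 0.24406

0.24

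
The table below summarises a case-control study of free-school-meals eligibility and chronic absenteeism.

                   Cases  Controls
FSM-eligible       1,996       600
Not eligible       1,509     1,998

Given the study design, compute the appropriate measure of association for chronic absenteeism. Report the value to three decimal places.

Cells: a = 1996, b = 600, c = 1509, d = 1998.
This is a case-control study: participants were sampled on outcome status, so risks in the source population cannot be estimated directly — relative risk is not valid here. The odds ratio is the appropriate measure.
OR = (a·d)/(b·c) = (1996 × 1998) / (600 × 1509) = 3988008 / 905400 = 4.40469

4.405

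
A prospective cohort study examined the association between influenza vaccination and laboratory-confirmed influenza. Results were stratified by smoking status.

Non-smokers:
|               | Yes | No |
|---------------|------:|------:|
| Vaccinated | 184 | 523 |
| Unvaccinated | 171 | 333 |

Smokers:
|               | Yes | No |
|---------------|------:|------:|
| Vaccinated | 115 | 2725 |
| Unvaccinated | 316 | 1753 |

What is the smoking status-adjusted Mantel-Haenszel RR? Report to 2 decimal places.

0.44

RR_MH = Σ(aᵢ·n₀ᵢ/nᵢ) / Σ(cᵢ·n₁ᵢ/nᵢ), with n₁ᵢ = aᵢ+bᵢ (exposed), n₀ᵢ = cᵢ+dᵢ (unexposed), nᵢ = n₁ᵢ+n₀ᵢ.
Stratum 1 (Non-smokers): n₁ = 707, n₀ = 504, n = 1211; a·n₀/n = 184·504/1211 = 76.5780; c·n₁/n = 171·707/1211 = 99.8324
Stratum 2 (Smokers): n₁ = 2840, n₀ = 2069, n = 4909; a·n₀/n = 115·2069/4909 = 48.4691; c·n₁/n = 316·2840/4909 = 182.8152
RR_MH = (76.5780 + 48.4691) / (99.8324 + 182.8152) = 125.0472 / 282.6476 = 0.44241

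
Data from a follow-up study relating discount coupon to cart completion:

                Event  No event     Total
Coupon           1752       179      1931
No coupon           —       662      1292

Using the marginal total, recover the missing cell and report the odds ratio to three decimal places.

10.285

The missing cell is in the unexposed row: 1292 − 662 = 630.
So a = 1752, b = 179, c = 630, d = 662.
OR = (a·d)/(b·c) = (1752 × 662) / (179 × 630) = 1159824 / 112770 = 10.28486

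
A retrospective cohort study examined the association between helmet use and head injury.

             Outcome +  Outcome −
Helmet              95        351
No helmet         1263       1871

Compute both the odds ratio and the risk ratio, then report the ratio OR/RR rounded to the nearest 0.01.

Cells: a = 95, b = 351, c = 1263, d = 1871.
OR = (95·1871)/(351·1263) = 177745/443313 = 0.40095
Risk in exposed = 95/446 = 0.21300; risk in unexposed = 1263/3134 = 0.40300; RR = 0.52855
OR/RR = 0.40095 / 0.52855 = 0.75858
The outcome is not rare, so the OR lies further from 1 than the RR.

0.76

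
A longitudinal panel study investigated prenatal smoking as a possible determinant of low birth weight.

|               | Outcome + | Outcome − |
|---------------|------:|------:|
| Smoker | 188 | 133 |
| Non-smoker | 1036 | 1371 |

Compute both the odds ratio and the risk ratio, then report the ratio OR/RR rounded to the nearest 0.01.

Cells: a = 188, b = 133, c = 1036, d = 1371.
OR = (188·1371)/(133·1036) = 257748/137788 = 1.87061
Risk in exposed = 188/321 = 0.58567; risk in unexposed = 1036/2407 = 0.43041; RR = 1.36072
OR/RR = 1.87061 / 1.36072 = 1.37472
The outcome is not rare, so the OR lies further from 1 than the RR.

1.37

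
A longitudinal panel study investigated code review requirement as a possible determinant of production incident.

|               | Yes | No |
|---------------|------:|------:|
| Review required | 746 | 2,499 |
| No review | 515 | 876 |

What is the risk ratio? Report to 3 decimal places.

0.621

Cells: a = 746, b = 2499, c = 515, d = 876.
Risk in exposed = 746/3245 = 0.22989; risk in unexposed = 515/1391 = 0.37024.
RR = 0.22989 / 0.37024 = 0.62093
The risk is 38% lower among the exposed than among the unexposed.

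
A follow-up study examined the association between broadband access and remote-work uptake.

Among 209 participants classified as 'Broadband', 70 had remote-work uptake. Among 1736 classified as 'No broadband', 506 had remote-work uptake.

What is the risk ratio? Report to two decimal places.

From the description: a = 70, b = 139, c = 506, d = 1230.
Risk in exposed = 70/209 = 0.33493; risk in unexposed = 506/1736 = 0.29147.
RR = 0.33493 / 0.29147 = 1.14908
The risk among the exposed is 1.15 times that among the unexposed.

1.15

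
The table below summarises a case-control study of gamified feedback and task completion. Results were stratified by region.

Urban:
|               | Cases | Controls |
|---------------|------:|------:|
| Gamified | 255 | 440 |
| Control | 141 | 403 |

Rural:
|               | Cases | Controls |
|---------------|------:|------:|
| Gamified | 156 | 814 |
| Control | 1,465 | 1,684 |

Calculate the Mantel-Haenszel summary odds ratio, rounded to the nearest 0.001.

OR_MH = Σ(aᵢdᵢ/nᵢ) / Σ(bᵢcᵢ/nᵢ), where nᵢ is the stratum total.
Stratum 1 (Urban): n = 1239; a·d/n = 255·403/1239 = 82.9419; b·c/n = 440·141/1239 = 50.0726
Stratum 2 (Rural): n = 4119; a·d/n = 156·1684/4119 = 63.7786; b·c/n = 814·1465/4119 = 289.5144
OR_MH = (82.9419 + 63.7786) / (50.0726 + 289.5144) = 146.7205 / 339.5871 = 0.43206

0.432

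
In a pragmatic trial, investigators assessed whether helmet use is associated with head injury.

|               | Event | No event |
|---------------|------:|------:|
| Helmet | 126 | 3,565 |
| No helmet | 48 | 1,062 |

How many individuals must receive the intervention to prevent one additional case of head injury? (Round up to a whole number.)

110

Risk in treated group = 126/3691 = 0.03414; risk in control = 48/1110 = 0.04324.
Absolute risk reduction = 0.04324 − 0.03414 = 0.00911
NNT = 1 / ARR = 1 / 0.00911 = 109.816 → round up → 110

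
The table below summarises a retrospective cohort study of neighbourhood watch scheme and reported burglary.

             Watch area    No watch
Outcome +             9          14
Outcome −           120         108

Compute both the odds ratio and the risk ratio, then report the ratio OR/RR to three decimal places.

Reading the table with exposure as columns: a = 9 (Watch area, case), b = 120 (Watch area, non-case), c = 14 (No watch, case), d = 108.
OR = (9·108)/(120·14) = 972/1680 = 0.57857
Risk in exposed = 9/129 = 0.06977; risk in unexposed = 14/122 = 0.11475; RR = 0.60797
OR/RR = 0.57857 / 0.60797 = 0.95164
The outcome is not rare, so the OR lies further from 1 than the RR.

0.952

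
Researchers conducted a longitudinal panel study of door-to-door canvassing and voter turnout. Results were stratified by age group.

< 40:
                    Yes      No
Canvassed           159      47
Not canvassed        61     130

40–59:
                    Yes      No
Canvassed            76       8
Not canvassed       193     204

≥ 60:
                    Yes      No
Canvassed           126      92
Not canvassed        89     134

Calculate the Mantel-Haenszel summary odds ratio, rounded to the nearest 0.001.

OR_MH = Σ(aᵢdᵢ/nᵢ) / Σ(bᵢcᵢ/nᵢ), where nᵢ is the stratum total.
Stratum 1 (< 40): n = 397; a·d/n = 159·130/397 = 52.0655; b·c/n = 47·61/397 = 7.2217
Stratum 2 (40–59): n = 481; a·d/n = 76·204/481 = 32.2328; b·c/n = 8·193/481 = 3.2100
Stratum 3 (≥ 60): n = 441; a·d/n = 126·134/441 = 38.2857; b·c/n = 92·89/441 = 18.5669
OR_MH = (52.0655 + 32.2328 + 38.2857) / (7.2217 + 3.2100 + 18.5669) = 122.5841 / 28.9985 = 4.22725

4.227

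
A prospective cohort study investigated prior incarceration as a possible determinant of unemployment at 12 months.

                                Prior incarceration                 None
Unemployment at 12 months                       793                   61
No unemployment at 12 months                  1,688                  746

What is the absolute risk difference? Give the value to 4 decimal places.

Reading the table with exposure as columns: a = 793 (Prior incarceration, case), b = 1688 (Prior incarceration, non-case), c = 61 (None, case), d = 746.
Risk in exposed = 793/2481 = 0.319629; risk in unexposed = 61/807 = 0.075589.
Risk difference = 0.319629 − 0.075589 = 0.244041

0.2440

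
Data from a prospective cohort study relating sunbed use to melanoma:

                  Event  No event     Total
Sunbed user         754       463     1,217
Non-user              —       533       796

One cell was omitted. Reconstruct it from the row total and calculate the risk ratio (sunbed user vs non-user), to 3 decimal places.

1.875

The missing cell is in the unexposed row: 796 − 533 = 263.
So a = 754, b = 463, c = 263, d = 533.
RR = [a/(a+b)] / [c/(c+d)] = (754/1217) / (263/796) = 0.61956/0.33040 = 1.87516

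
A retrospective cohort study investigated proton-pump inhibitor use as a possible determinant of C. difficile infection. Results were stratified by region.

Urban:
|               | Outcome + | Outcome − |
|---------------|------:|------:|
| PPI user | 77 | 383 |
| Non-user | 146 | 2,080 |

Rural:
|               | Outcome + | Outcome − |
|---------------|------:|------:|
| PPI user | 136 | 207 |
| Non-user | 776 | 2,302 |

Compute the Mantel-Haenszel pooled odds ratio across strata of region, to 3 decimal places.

2.230

OR_MH = Σ(aᵢdᵢ/nᵢ) / Σ(bᵢcᵢ/nᵢ), where nᵢ is the stratum total.
Stratum 1 (Urban): n = 2686; a·d/n = 77·2080/2686 = 59.6277; b·c/n = 383·146/2686 = 20.8183
Stratum 2 (Rural): n = 3421; a·d/n = 136·2302/3421 = 91.5148; b·c/n = 207·776/3421 = 46.9547
OR_MH = (59.6277 + 91.5148) / (20.8183 + 46.9547) = 151.1425 / 67.7730 = 2.23013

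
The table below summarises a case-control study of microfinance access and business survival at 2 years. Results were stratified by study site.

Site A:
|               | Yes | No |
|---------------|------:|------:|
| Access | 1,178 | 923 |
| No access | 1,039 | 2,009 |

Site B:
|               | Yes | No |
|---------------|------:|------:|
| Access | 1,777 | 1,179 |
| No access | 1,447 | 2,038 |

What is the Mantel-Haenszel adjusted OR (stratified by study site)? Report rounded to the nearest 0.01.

2.27

OR_MH = Σ(aᵢdᵢ/nᵢ) / Σ(bᵢcᵢ/nᵢ), where nᵢ is the stratum total.
Stratum 1 (Site A): n = 5149; a·d/n = 1178·2009/5149 = 459.6236; b·c/n = 923·1039/5149 = 186.2492
Stratum 2 (Site B): n = 6441; a·d/n = 1777·2038/6441 = 562.2615; b·c/n = 1179·1447/6441 = 264.8677
OR_MH = (459.6236 + 562.2615) / (186.2492 + 264.8677) = 1021.8851 / 451.1169 = 2.26523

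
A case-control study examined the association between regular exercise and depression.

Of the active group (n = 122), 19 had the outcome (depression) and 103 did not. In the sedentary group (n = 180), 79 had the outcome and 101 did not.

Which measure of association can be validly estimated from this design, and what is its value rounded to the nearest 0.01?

0.24

From the description: a = 19, b = 103, c = 79, d = 101.
This is a case-control study: participants were sampled on outcome status, so risks in the source population cannot be estimated directly — relative risk is not valid here. The odds ratio is the appropriate measure.
OR = (a·d)/(b·c) = (19 × 101) / (103 × 79) = 1919 / 8137 = 0.23584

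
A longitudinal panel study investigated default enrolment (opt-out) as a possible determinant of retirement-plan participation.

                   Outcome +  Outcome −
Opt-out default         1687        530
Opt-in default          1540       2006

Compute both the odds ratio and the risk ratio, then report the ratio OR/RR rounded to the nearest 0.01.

2.37

Cells: a = 1687, b = 530, c = 1540, d = 2006.
OR = (1687·2006)/(530·1540) = 3384122/816200 = 4.14619
Risk in exposed = 1687/2217 = 0.76094; risk in unexposed = 1540/3546 = 0.43429; RR = 1.75213
OR/RR = 4.14619 / 1.75213 = 2.36637
The outcome is not rare, so the OR lies further from 1 than the RR.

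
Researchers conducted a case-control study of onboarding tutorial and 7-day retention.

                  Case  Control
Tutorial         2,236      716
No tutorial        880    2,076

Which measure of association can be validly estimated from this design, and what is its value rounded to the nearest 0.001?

7.367

Cells: a = 2236, b = 716, c = 880, d = 2076.
This is a case-control study: participants were sampled on outcome status, so risks in the source population cannot be estimated directly — relative risk is not valid here. The odds ratio is the appropriate measure.
OR = (a·d)/(b·c) = (2236 × 2076) / (716 × 880) = 4641936 / 630080 = 7.36722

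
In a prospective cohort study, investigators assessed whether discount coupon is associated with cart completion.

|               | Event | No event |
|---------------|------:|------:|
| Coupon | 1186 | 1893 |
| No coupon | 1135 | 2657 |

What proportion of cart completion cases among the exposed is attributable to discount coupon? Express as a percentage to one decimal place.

22.3

Cells: a = 1186, b = 1893, c = 1135, d = 2657.
Risk in exposed = 1186/3079 = 0.38519; risk in unexposed = 1135/3792 = 0.29931.
RR = 0.38519/0.29931 = 1.28691
AR% = (RR − 1)/RR × 100 = (1.28691 − 1)/1.28691 × 100 = 22.2944%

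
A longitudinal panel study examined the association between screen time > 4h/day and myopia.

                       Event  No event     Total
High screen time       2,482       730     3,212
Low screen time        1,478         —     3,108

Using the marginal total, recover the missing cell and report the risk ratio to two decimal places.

The missing cell is in the unexposed row: 3108 − 1478 = 1630.
So a = 2482, b = 730, c = 1478, d = 1630.
RR = [a/(a+b)] / [c/(c+d)] = (2482/3212) / (1478/3108) = 0.77273/0.47555 = 1.62492

1.62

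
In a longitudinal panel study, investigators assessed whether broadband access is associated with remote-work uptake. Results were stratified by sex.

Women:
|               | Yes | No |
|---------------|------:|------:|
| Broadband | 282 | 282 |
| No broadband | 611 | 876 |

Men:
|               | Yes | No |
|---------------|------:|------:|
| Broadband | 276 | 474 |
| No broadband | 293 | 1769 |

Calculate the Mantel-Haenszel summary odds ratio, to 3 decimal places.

OR_MH = Σ(aᵢdᵢ/nᵢ) / Σ(bᵢcᵢ/nᵢ), where nᵢ is the stratum total.
Stratum 1 (Women): n = 2051; a·d/n = 282·876/2051 = 120.4447; b·c/n = 282·611/2051 = 84.0088
Stratum 2 (Men): n = 2812; a·d/n = 276·1769/2812 = 173.6287; b·c/n = 474·293/2812 = 49.3890
OR_MH = (120.4447 + 173.6287) / (84.0088 + 49.3890) = 294.0734 / 133.3978 = 2.20448

2.204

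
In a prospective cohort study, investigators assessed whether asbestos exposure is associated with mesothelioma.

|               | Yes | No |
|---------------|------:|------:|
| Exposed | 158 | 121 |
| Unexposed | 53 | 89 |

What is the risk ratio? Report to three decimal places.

Cells: a = 158, b = 121, c = 53, d = 89.
Risk in exposed = 158/279 = 0.56631; risk in unexposed = 53/142 = 0.37324.
RR = 0.56631 / 0.37324 = 1.51728
The risk among the exposed is 1.52 times that among the unexposed.

1.517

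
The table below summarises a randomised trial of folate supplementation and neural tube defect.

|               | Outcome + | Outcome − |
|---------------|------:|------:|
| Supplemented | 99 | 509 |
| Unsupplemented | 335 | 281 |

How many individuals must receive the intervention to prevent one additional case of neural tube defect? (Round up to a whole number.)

Risk in treated group = 99/608 = 0.16283; risk in control = 335/616 = 0.54383.
Absolute risk reduction = 0.54383 − 0.16283 = 0.38100
NNT = 1 / ARR = 1 / 0.38100 = 2.625 → round up → 3

3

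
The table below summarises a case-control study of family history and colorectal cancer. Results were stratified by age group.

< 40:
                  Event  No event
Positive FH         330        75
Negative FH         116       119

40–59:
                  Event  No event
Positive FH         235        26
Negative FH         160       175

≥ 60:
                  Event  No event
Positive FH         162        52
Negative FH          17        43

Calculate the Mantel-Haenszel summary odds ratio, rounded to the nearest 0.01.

6.55

OR_MH = Σ(aᵢdᵢ/nᵢ) / Σ(bᵢcᵢ/nᵢ), where nᵢ is the stratum total.
Stratum 1 (< 40): n = 640; a·d/n = 330·119/640 = 61.3594; b·c/n = 75·116/640 = 13.5938
Stratum 2 (40–59): n = 596; a·d/n = 235·175/596 = 69.0017; b·c/n = 26·160/596 = 6.9799
Stratum 3 (≥ 60): n = 274; a·d/n = 162·43/274 = 25.4234; b·c/n = 52·17/274 = 3.2263
OR_MH = (61.3594 + 69.0017 + 25.4234) / (13.5938 + 6.9799 + 3.2263) = 155.7844 / 23.7999 = 6.54559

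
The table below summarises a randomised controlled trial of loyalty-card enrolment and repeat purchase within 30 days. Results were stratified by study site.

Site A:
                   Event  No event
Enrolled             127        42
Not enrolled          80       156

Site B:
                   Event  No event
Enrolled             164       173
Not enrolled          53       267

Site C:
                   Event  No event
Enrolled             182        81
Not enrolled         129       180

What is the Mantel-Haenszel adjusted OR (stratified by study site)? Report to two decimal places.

OR_MH = Σ(aᵢdᵢ/nᵢ) / Σ(bᵢcᵢ/nᵢ), where nᵢ is the stratum total.
Stratum 1 (Site A): n = 405; a·d/n = 127·156/405 = 48.9185; b·c/n = 42·80/405 = 8.2963
Stratum 2 (Site B): n = 657; a·d/n = 164·267/657 = 66.6484; b·c/n = 173·53/657 = 13.9559
Stratum 3 (Site C): n = 572; a·d/n = 182·180/572 = 57.2727; b·c/n = 81·129/572 = 18.2675
OR_MH = (48.9185 + 66.6484 + 57.2727) / (8.2963 + 13.9559 + 18.2675) = 172.8396 / 40.5196 = 4.26558

4.27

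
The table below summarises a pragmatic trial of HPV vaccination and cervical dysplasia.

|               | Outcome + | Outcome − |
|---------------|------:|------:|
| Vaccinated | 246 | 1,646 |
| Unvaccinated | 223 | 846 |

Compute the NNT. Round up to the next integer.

13

Risk in treated group = 246/1892 = 0.13002; risk in control = 223/1069 = 0.20861.
Absolute risk reduction = 0.20861 − 0.13002 = 0.07859
NNT = 1 / ARR = 1 / 0.07859 = 12.725 → round up → 13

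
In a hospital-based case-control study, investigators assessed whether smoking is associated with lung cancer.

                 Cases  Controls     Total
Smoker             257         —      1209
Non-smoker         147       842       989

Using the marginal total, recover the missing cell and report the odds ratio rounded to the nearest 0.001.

1.546

The missing cell is in the exposed row: 1209 − 257 = 952.
So a = 257, b = 952, c = 147, d = 842.
OR = (a·d)/(b·c) = (257 × 842) / (952 × 147) = 216394 / 139944 = 1.54629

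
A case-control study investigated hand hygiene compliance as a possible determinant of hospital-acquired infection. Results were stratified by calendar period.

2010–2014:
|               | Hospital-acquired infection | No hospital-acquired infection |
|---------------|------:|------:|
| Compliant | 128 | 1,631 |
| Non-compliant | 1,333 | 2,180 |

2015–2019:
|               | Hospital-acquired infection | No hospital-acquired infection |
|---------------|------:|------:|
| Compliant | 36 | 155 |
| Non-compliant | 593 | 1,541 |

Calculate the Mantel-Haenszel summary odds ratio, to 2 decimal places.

OR_MH = Σ(aᵢdᵢ/nᵢ) / Σ(bᵢcᵢ/nᵢ), where nᵢ is the stratum total.
Stratum 1 (2010–2014): n = 5272; a·d/n = 128·2180/5272 = 52.9287; b·c/n = 1631·1333/5272 = 412.3906
Stratum 2 (2015–2019): n = 2325; a·d/n = 36·1541/2325 = 23.8606; b·c/n = 155·593/2325 = 39.5333
OR_MH = (52.9287 + 23.8606) / (412.3906 + 39.5333) = 76.7893 / 451.9239 = 0.16992

0.17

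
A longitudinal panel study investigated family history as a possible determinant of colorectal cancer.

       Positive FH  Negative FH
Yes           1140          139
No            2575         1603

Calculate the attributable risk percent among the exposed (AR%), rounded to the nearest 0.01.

74.00

Reading the table with exposure as columns: a = 1140 (Positive FH, case), b = 2575 (Positive FH, non-case), c = 139 (Negative FH, case), d = 1603.
Risk in exposed = 1140/3715 = 0.30686; risk in unexposed = 139/1742 = 0.07979.
RR = 0.30686/0.07979 = 3.84574
AR% = (RR − 1)/RR × 100 = (3.84574 − 1)/3.84574 × 100 = 73.9972%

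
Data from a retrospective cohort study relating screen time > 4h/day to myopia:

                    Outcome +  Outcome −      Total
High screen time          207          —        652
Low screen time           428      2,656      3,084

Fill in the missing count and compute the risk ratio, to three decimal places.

2.288

The missing cell is in the exposed row: 652 − 207 = 445.
So a = 207, b = 445, c = 428, d = 2656.
RR = [a/(a+b)] / [c/(c+d)] = (207/652) / (428/3084) = 0.31748/0.13878 = 2.28767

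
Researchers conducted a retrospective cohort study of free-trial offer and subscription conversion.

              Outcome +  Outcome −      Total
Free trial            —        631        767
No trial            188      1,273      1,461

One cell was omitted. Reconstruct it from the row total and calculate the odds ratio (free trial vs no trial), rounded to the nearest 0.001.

1.459

The missing cell is in the exposed row: 767 − 631 = 136.
So a = 136, b = 631, c = 188, d = 1273.
OR = (a·d)/(b·c) = (136 × 1273) / (631 × 188) = 173128 / 118628 = 1.45942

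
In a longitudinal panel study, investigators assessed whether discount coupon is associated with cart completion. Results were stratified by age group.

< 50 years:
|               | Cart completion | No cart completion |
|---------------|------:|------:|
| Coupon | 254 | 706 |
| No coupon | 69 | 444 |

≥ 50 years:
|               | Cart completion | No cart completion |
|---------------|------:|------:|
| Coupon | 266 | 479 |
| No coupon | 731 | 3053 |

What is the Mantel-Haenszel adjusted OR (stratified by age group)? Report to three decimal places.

2.318

OR_MH = Σ(aᵢdᵢ/nᵢ) / Σ(bᵢcᵢ/nᵢ), where nᵢ is the stratum total.
Stratum 1 (< 50 years): n = 1473; a·d/n = 254·444/1473 = 76.5621; b·c/n = 706·69/1473 = 33.0713
Stratum 2 (≥ 50 years): n = 4529; a·d/n = 266·3053/4529 = 179.3107; b·c/n = 479·731/4529 = 77.3127
OR_MH = (76.5621 + 179.3107) / (33.0713 + 77.3127) = 255.8728 / 110.3839 = 2.31803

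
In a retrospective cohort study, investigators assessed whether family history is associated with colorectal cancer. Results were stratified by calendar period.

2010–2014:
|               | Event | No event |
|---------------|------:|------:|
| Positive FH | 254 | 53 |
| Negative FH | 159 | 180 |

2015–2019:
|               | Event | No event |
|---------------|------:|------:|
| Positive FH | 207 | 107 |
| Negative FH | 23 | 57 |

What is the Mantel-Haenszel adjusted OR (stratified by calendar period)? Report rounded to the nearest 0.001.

OR_MH = Σ(aᵢdᵢ/nᵢ) / Σ(bᵢcᵢ/nᵢ), where nᵢ is the stratum total.
Stratum 1 (2010–2014): n = 646; a·d/n = 254·180/646 = 70.7740; b·c/n = 53·159/646 = 13.0449
Stratum 2 (2015–2019): n = 394; a·d/n = 207·57/394 = 29.9467; b·c/n = 107·23/394 = 6.2462
OR_MH = (70.7740 + 29.9467) / (13.0449 + 6.2462) = 100.7207 / 19.2911 = 5.22110

5.221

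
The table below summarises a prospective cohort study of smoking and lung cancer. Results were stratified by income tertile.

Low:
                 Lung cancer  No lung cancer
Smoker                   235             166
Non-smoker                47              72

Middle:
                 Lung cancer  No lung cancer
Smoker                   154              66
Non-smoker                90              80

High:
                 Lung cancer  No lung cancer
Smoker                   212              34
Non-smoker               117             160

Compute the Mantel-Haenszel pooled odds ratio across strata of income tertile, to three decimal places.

OR_MH = Σ(aᵢdᵢ/nᵢ) / Σ(bᵢcᵢ/nᵢ), where nᵢ is the stratum total.
Stratum 1 (Low): n = 520; a·d/n = 235·72/520 = 32.5385; b·c/n = 166·47/520 = 15.0038
Stratum 2 (Middle): n = 390; a·d/n = 154·80/390 = 31.5897; b·c/n = 66·90/390 = 15.2308
Stratum 3 (High): n = 523; a·d/n = 212·160/523 = 64.8566; b·c/n = 34·117/523 = 7.6061
OR_MH = (32.5385 + 31.5897 + 64.8566) / (15.0038 + 15.2308 + 7.6061) = 128.9848 / 37.8407 = 3.40862

3.409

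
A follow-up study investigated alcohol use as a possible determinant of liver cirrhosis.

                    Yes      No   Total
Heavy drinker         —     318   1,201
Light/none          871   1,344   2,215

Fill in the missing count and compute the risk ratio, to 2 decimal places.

1.87

The missing cell is in the exposed row: 1201 − 318 = 883.
So a = 883, b = 318, c = 871, d = 1344.
RR = [a/(a+b)] / [c/(c+d)] = (883/1201) / (871/2215) = 0.73522/0.39323 = 1.86971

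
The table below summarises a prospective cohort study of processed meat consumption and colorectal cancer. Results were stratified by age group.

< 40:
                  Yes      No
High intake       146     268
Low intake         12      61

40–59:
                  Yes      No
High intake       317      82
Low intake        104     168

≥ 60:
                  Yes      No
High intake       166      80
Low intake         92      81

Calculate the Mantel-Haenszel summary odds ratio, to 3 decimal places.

3.518

OR_MH = Σ(aᵢdᵢ/nᵢ) / Σ(bᵢcᵢ/nᵢ), where nᵢ is the stratum total.
Stratum 1 (< 40): n = 487; a·d/n = 146·61/487 = 18.2875; b·c/n = 268·12/487 = 6.6037
Stratum 2 (40–59): n = 671; a·d/n = 317·168/671 = 79.3681; b·c/n = 82·104/671 = 12.7094
Stratum 3 (≥ 60): n = 419; a·d/n = 166·81/419 = 32.0907; b·c/n = 80·92/419 = 17.5656
OR_MH = (18.2875 + 79.3681 + 32.0907) / (6.6037 + 12.7094 + 17.5656) = 129.7463 / 36.8787 = 3.51819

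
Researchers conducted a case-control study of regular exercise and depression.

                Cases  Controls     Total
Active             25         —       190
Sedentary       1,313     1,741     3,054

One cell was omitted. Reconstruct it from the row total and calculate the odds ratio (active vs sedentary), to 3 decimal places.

The missing cell is in the exposed row: 190 − 25 = 165.
So a = 25, b = 165, c = 1313, d = 1741.
OR = (a·d)/(b·c) = (25 × 1741) / (165 × 1313) = 43525 / 216645 = 0.20090

0.201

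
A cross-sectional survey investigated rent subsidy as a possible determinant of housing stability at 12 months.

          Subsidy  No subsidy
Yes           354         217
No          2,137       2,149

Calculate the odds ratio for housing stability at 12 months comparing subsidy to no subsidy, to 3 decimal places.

1.640

Reading the table with exposure as columns: a = 354 (Subsidy, case), b = 2137 (Subsidy, non-case), c = 217 (No subsidy, case), d = 2149.
OR = (a·d)/(b·c) = (354 × 2149) / (2137 × 217) = 760746 / 463729 = 1.64050
The odds of housing stability at 12 months are about 1.64 times as high in the subsidy group.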